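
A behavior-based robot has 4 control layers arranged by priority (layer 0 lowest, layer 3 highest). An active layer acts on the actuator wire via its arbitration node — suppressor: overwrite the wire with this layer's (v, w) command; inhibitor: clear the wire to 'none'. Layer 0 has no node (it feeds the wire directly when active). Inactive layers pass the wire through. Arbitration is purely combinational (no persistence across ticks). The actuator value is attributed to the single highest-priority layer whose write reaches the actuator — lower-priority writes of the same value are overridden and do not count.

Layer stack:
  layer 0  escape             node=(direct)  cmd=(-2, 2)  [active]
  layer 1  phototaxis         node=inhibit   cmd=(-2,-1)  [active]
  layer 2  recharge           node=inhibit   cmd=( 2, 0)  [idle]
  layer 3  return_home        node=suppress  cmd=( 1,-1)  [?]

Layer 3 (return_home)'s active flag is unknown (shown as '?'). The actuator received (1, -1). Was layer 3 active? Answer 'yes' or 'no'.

If layer 3 is active=yes:
  actuator would be (1, -1)
If layer 3 is active=no:
  actuator would be none
Observed (1, -1), so layer 3 was active.

yes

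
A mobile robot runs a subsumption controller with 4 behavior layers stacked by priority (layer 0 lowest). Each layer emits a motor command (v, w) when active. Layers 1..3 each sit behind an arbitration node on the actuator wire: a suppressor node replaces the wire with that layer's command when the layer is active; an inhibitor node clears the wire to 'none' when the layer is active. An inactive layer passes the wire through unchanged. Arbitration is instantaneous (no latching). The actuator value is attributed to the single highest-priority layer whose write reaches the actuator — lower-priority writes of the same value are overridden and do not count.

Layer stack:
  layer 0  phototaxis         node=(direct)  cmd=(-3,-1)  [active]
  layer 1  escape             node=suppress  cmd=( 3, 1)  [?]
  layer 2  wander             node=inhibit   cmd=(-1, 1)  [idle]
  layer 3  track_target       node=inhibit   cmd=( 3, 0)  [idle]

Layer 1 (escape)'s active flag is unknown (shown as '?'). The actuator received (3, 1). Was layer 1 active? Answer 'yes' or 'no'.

yes

If layer 1 is active=yes:
  actuator would be (3, 1)
If layer 1 is active=no:
  actuator would be (-3, -1)
Observed (3, 1), so layer 1 was active.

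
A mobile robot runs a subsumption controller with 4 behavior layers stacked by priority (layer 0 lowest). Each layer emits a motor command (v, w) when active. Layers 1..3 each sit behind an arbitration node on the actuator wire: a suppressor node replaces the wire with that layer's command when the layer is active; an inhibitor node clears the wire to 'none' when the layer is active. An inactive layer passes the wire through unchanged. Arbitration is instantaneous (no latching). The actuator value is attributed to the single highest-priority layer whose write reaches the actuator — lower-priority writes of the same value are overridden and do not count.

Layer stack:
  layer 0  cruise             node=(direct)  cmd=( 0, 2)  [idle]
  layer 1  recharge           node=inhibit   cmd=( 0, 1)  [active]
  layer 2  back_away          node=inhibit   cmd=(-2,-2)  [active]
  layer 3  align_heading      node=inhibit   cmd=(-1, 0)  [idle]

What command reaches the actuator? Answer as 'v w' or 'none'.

none

L0 cruise: idle → wire = none
L1 recharge: active, inhibitor → wire = none
L2 back_away: active, inhibitor → wire = none
L3 align_heading: idle → wire stays none
actuator = none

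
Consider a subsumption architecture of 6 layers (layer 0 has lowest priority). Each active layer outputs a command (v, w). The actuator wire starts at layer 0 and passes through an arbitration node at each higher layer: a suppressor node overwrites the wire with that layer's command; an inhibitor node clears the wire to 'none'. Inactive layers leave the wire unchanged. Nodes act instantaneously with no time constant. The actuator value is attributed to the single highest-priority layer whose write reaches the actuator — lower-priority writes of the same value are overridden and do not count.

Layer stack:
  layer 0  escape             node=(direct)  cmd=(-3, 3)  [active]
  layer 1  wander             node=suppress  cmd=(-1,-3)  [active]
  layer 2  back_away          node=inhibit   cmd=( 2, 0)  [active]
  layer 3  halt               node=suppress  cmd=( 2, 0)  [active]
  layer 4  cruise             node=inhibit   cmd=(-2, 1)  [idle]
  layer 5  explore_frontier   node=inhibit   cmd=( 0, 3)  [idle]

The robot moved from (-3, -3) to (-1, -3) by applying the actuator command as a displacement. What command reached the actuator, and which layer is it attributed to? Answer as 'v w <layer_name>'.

2 0 halt

displacement = (-1, -3) − (-3, -3) = (2, 0)
layer 0 (escape) active — direct: (-3, 3)
layer 1 (wander) active — suppresses: (-1, -3)
layer 2 (back_away) active — inhibits: none
layer 3 (halt) active — suppresses: (2, 0)
layer 4 (cruise) idle — unchanged: (2, 0)
layer 5 (explore_frontier) idle — unchanged: (2, 0)
→ actuator (2, 0) — from layer 3 (halt)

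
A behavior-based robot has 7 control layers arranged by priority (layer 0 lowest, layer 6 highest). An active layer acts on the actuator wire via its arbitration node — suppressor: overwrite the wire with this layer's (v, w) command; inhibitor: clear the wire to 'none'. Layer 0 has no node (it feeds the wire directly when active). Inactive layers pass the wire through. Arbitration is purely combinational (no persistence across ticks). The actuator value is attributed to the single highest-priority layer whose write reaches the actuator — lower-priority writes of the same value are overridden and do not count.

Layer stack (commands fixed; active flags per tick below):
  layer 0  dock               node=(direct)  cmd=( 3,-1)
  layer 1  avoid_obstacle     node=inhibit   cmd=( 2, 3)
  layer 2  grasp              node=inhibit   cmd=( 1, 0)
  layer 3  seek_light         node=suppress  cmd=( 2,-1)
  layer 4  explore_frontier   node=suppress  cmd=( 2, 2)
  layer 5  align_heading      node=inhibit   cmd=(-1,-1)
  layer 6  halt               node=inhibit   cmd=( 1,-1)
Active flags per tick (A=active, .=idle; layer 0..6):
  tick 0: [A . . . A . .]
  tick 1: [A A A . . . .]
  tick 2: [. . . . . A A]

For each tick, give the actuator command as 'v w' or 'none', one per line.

tick 0:
  L0 dock: active, feeds wire = (3, -1)
  L1 avoid_obstacle: idle → wire stays (3, -1)
  L2 grasp: idle → wire stays (3, -1)
  L3 seek_light: idle → wire stays (3, -1)
  L4 explore_frontier: active, suppressor → wire = (2, 2)
  L5 align_heading: idle → wire stays (2, 2)
  L6 halt: idle → wire stays (2, 2)
  actuator = (2, 2)
tick 1:
  L0 dock: active, feeds wire = (3, -1)
  L1 avoid_obstacle: active, inhibitor → wire = none
  L2 grasp: active, inhibitor → wire = none
  L3 seek_light: idle → wire stays none
  L4 explore_frontier: idle → wire stays none
  L5 align_heading: idle → wire stays none
  L6 halt: idle → wire stays none
  actuator = none
tick 2:
  L0 dock: idle → wire = none
  L1 avoid_obstacle: idle → wire stays none
  L2 grasp: idle → wire stays none
  L3 seek_light: idle → wire stays none
  L4 explore_frontier: idle → wire stays none
  L5 align_heading: active, inhibitor → wire = none
  L6 halt: active, inhibitor → wire = none
  actuator = none

2 2
none
none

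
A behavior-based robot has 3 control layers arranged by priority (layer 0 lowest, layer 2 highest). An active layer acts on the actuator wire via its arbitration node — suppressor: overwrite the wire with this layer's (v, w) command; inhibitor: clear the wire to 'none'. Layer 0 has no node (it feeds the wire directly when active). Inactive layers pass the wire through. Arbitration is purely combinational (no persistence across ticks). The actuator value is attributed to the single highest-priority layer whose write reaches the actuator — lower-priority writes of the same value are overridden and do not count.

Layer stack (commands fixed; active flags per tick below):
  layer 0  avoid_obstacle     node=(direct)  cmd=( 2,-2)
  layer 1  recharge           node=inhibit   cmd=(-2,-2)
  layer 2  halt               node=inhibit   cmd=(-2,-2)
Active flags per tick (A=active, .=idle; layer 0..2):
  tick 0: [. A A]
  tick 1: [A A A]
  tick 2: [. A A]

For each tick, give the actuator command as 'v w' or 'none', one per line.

tick 0:
  layer 0 (avoid_obstacle) idle — none
  layer 1 (recharge) active — inhibits: none
  layer 2 (halt) active — inhibits: none
  → actuator none
tick 1:
  layer 0 (avoid_obstacle) active — direct: (2, -2)
  layer 1 (recharge) active — inhibits: none
  layer 2 (halt) active — inhibits: none
  → actuator none
tick 2:
  layer 0 (avoid_obstacle) idle — none
  layer 1 (recharge) active — inhibits: none
  layer 2 (halt) active — inhibits: none
  → actuator none

none
none
none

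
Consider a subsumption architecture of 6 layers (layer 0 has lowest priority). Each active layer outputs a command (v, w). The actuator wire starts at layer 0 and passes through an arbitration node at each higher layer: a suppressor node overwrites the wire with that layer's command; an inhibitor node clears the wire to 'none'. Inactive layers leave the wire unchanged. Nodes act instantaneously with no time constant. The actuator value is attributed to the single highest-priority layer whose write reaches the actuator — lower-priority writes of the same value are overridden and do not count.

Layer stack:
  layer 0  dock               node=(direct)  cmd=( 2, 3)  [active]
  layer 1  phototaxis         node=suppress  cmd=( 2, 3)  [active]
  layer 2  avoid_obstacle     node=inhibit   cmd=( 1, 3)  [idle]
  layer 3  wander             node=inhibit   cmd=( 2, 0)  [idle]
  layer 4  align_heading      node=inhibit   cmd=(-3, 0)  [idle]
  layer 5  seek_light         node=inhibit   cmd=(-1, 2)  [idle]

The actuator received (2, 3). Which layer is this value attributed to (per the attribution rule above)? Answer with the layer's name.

phototaxis

L0 dock: active, feeds wire = (2, 3)
L1 phototaxis: active, suppressor → wire = (2, 3)
L2 avoid_obstacle: idle → wire stays (2, 3)
L3 wander: idle → wire stays (2, 3)
L4 align_heading: idle → wire stays (2, 3)
L5 seek_light: idle → wire stays (2, 3)
actuator = (2, 3)
last writer: layer 1 = phototaxis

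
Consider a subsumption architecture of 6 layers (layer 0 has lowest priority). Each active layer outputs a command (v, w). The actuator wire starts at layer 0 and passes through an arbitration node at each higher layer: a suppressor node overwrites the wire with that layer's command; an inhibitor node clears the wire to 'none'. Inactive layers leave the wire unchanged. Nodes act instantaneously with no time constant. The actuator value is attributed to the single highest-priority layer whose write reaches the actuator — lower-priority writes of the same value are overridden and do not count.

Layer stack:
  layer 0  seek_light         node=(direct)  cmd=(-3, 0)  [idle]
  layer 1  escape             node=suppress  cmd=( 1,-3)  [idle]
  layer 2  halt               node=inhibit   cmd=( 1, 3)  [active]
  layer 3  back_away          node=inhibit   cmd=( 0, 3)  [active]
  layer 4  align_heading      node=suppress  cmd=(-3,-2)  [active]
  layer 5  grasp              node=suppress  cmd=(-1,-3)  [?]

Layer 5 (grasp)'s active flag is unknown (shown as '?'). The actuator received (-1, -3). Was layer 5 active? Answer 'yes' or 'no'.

If layer 5 is active=yes:
  actuator would be (-1, -3)
If layer 5 is active=no:
  actuator would be (-3, -2)
Observed (-1, -3), so layer 5 was active.

yes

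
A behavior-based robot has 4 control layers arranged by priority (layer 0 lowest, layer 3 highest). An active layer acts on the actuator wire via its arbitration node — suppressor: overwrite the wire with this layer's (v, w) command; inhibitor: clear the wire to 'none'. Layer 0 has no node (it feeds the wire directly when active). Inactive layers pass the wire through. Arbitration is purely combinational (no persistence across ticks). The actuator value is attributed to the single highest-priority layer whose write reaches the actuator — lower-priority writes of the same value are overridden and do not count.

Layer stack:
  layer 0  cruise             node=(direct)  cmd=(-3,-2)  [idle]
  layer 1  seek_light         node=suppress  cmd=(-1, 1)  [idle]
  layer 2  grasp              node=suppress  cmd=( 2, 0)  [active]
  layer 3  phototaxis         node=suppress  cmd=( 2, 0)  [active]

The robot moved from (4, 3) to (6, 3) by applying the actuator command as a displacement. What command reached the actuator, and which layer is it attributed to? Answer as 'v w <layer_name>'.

2 0 phototaxis

displacement = (6, 3) − (4, 3) = (2, 0)
L0 cruise: idle → wire = none
L1 seek_light: idle → wire stays none
L2 grasp: active, suppressor → wire = (2, 0)
L3 phototaxis: active, suppressor → wire = (2, 0)
actuator = (2, 0) — from layer 3 (phototaxis)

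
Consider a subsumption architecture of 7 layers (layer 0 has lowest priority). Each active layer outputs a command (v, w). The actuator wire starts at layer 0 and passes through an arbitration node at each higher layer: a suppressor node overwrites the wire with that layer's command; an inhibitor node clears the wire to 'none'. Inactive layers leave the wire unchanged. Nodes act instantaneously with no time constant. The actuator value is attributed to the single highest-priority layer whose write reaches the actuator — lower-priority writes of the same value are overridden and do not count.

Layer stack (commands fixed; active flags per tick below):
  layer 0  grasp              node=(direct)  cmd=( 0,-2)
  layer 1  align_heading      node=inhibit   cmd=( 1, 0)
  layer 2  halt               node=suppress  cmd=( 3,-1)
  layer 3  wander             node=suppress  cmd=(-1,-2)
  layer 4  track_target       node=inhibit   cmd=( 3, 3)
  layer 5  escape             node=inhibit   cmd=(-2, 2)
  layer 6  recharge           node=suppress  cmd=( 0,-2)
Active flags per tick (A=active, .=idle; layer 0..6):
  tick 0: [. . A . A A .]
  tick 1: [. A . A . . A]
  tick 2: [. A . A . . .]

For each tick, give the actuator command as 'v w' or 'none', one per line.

none
0 -2
-1 -2

tick 0:
  layer 0 (grasp) idle — none
  layer 1 (align_heading) idle — unchanged: none
  layer 2 (halt) active — suppresses: (3, -1)
  layer 3 (wander) idle — unchanged: (3, -1)
  layer 4 (track_target) active — inhibits: none
  layer 5 (escape) active — inhibits: none
  layer 6 (recharge) idle — unchanged: none
  → actuator none
tick 1:
  layer 0 (grasp) idle — none
  layer 1 (align_heading) active — inhibits: none
  layer 2 (halt) idle — unchanged: none
  layer 3 (wander) active — suppresses: (-1, -2)
  layer 4 (track_target) idle — unchanged: (-1, -2)
  layer 5 (escape) idle — unchanged: (-1, -2)
  layer 6 (recharge) active — suppresses: (0, -2)
  → actuator (0, -2)
tick 2:
  layer 0 (grasp) idle — none
  layer 1 (align_heading) active — inhibits: none
  layer 2 (halt) idle — unchanged: none
  layer 3 (wander) active — suppresses: (-1, -2)
  layer 4 (track_target) idle — unchanged: (-1, -2)
  layer 5 (escape) idle — unchanged: (-1, -2)
  layer 6 (recharge) idle — unchanged: (-1, -2)
  → actuator (-1, -2)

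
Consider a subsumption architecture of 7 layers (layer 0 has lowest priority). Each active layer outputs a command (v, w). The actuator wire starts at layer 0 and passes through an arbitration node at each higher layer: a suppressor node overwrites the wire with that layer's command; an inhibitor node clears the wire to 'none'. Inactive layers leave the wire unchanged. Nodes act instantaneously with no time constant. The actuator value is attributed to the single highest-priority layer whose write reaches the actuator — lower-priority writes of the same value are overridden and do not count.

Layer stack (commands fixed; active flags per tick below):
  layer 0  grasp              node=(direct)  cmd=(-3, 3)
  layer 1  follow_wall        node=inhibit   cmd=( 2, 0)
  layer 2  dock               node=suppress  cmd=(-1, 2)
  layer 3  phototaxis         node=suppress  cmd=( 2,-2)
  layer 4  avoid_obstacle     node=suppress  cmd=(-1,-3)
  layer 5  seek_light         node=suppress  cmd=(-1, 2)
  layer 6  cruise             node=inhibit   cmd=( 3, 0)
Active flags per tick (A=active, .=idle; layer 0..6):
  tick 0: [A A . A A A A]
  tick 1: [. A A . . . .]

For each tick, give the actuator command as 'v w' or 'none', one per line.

tick 0:
  [0] grasp on; wire := (-3, 3)
  [1] follow_wall on (inhibit); wire := none
  [2] dock off; pass none
  [3] phototaxis on (suppress); wire := (2, -2)
  [4] avoid_obstacle on (suppress); wire := (-1, -3)
  [5] seek_light on (suppress); wire := (-1, 2)
  [6] cruise on (inhibit); wire := none
  output none
tick 1:
  [0] grasp off; wire := none
  [1] follow_wall on (inhibit); wire := none
  [2] dock on (suppress); wire := (-1, 2)
  [3] phototaxis off; pass (-1, 2)
  [4] avoid_obstacle off; pass (-1, 2)
  [5] seek_light off; pass (-1, 2)
  [6] cruise off; pass (-1, 2)
  output (-1, 2)

none
-1 2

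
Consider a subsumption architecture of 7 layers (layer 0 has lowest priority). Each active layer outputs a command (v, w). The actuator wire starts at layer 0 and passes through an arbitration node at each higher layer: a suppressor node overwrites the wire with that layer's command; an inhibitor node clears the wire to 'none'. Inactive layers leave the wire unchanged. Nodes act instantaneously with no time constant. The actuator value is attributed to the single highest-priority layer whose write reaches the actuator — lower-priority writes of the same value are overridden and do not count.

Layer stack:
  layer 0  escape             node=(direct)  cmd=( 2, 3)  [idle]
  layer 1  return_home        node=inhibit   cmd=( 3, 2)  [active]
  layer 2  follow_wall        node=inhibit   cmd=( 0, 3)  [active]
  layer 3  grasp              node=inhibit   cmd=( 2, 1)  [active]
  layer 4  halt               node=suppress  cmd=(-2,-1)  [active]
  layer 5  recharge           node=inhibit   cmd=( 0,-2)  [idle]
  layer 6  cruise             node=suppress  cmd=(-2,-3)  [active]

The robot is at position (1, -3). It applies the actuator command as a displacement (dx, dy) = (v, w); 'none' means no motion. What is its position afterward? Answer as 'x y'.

-1 -6

layer 0 (escape) idle — none
layer 1 (return_home) active — inhibits: none
layer 2 (follow_wall) active — inhibits: none
layer 3 (grasp) active — inhibits: none
layer 4 (halt) active — suppresses: (-2, -1)
layer 5 (recharge) idle — unchanged: (-2, -1)
layer 6 (cruise) active — suppresses: (-2, -3)
→ actuator (-2, -3)
position: (1, -3) + (-2, -3) = (-1, -6)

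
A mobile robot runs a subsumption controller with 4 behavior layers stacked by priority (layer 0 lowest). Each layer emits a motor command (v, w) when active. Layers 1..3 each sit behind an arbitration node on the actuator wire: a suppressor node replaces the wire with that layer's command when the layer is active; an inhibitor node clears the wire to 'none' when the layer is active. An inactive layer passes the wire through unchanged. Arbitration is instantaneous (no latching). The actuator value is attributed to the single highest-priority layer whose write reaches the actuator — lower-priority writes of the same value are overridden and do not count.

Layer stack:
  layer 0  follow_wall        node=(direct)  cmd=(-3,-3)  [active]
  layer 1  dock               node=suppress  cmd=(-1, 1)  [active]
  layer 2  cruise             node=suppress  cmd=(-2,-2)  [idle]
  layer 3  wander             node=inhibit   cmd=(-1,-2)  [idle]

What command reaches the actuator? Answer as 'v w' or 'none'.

layer 0 (follow_wall) active — direct: (-3, -3)
layer 1 (dock) active — suppresses: (-1, 1)
layer 2 (cruise) idle — unchanged: (-1, 1)
layer 3 (wander) idle — unchanged: (-1, 1)
→ actuator (-1, 1)

-1 1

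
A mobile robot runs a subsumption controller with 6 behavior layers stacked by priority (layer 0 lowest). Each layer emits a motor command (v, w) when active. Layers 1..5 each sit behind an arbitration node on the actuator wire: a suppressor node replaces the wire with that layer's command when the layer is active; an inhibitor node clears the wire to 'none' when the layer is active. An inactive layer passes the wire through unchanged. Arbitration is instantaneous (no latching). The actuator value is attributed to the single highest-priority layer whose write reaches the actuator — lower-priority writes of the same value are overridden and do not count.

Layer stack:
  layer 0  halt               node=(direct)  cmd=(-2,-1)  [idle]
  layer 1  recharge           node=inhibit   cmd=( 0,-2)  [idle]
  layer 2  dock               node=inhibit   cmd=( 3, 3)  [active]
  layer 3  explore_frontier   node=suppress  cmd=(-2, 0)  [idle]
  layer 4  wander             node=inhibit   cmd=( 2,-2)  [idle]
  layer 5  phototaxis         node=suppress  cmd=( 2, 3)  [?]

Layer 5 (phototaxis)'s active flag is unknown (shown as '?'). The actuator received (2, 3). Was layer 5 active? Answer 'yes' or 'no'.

yes

If layer 5 is active=yes:
  actuator would be (2, 3)
If layer 5 is active=no:
  actuator would be none
Observed (2, 3), so layer 5 was active.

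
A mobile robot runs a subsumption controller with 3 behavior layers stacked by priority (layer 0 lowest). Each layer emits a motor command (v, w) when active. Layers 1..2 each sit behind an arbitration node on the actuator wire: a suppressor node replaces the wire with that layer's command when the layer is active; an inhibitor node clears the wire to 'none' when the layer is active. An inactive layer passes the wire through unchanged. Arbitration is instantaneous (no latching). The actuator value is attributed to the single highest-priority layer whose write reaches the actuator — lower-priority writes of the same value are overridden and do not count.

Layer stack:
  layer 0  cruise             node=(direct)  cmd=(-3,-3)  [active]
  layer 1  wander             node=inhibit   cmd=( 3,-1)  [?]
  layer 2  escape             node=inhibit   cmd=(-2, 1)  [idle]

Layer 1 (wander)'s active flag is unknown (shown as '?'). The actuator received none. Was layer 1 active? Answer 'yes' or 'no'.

If layer 1 is active=yes:
  actuator would be none
If layer 1 is active=no:
  actuator would be (-3, -3)
Observed none, so layer 1 was active.

yes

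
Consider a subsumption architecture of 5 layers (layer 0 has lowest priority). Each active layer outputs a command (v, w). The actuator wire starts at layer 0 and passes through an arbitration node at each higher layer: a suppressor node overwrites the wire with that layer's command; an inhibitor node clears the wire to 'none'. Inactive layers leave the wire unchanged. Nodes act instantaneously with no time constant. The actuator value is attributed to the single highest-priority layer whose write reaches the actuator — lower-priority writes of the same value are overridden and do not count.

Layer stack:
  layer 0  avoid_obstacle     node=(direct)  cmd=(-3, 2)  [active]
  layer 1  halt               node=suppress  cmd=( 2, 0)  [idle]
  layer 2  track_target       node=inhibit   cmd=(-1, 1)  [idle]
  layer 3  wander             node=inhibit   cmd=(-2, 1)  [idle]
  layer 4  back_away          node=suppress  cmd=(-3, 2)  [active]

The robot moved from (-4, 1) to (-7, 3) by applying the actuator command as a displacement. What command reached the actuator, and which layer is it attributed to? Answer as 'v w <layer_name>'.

-3 2 back_away

displacement = (-7, 3) − (-4, 1) = (-3, 2)
L0 avoid_obstacle: active, feeds wire = (-3, 2)
L1 halt: idle → wire stays (-3, 2)
L2 track_target: idle → wire stays (-3, 2)
L3 wander: idle → wire stays (-3, 2)
L4 back_away: active, suppressor → wire = (-3, 2)
actuator = (-3, 2) — from layer 4 (back_away)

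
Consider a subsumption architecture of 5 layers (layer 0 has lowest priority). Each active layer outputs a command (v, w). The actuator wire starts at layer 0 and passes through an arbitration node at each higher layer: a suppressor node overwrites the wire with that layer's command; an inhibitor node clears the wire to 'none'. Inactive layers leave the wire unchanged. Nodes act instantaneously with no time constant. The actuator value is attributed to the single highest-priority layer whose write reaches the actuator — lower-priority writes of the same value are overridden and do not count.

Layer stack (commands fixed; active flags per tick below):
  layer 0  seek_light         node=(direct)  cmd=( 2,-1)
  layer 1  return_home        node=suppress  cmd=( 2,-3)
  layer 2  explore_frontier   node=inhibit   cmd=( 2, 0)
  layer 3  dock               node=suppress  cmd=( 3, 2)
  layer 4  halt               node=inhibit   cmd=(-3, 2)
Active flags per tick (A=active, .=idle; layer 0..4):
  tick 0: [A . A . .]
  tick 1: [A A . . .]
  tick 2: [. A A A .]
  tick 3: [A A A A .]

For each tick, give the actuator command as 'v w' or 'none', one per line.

tick 0:
  [0] seek_light on; wire := (2, -1)
  [1] return_home off; pass (2, -1)
  [2] explore_frontier on (inhibit); wire := none
  [3] dock off; pass none
  [4] halt off; pass none
  output none
tick 1:
  [0] seek_light on; wire := (2, -1)
  [1] return_home on (suppress); wire := (2, -3)
  [2] explore_frontier off; pass (2, -3)
  [3] dock off; pass (2, -3)
  [4] halt off; pass (2, -3)
  output (2, -3)
tick 2:
  [0] seek_light off; wire := none
  [1] return_home on (suppress); wire := (2, -3)
  [2] explore_frontier on (inhibit); wire := none
  [3] dock on (suppress); wire := (3, 2)
  [4] halt off; pass (3, 2)
  output (3, 2)
tick 3:
  [0] seek_light on; wire := (2, -1)
  [1] return_home on (suppress); wire := (2, -3)
  [2] explore_frontier on (inhibit); wire := none
  [3] dock on (suppress); wire := (3, 2)
  [4] halt off; pass (3, 2)
  output (3, 2)

none
2 -3
3 2
3 2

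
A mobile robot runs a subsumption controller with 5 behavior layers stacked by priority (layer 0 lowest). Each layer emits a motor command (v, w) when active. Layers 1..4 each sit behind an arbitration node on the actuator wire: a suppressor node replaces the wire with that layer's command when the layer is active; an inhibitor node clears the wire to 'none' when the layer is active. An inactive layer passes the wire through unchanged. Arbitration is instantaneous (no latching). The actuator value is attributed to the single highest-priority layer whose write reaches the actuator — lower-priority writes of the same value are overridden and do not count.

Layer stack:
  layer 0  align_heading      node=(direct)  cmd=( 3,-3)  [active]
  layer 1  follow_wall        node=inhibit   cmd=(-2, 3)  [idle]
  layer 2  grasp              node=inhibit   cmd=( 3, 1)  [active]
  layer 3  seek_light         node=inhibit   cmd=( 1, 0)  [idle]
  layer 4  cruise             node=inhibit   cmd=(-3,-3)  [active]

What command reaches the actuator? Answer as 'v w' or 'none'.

L0 align_heading: active, feeds wire = (3, -3)
L1 follow_wall: idle → wire stays (3, -3)
L2 grasp: active, inhibitor → wire = none
L3 seek_light: idle → wire stays none
L4 cruise: active, inhibitor → wire = none
actuator = none

none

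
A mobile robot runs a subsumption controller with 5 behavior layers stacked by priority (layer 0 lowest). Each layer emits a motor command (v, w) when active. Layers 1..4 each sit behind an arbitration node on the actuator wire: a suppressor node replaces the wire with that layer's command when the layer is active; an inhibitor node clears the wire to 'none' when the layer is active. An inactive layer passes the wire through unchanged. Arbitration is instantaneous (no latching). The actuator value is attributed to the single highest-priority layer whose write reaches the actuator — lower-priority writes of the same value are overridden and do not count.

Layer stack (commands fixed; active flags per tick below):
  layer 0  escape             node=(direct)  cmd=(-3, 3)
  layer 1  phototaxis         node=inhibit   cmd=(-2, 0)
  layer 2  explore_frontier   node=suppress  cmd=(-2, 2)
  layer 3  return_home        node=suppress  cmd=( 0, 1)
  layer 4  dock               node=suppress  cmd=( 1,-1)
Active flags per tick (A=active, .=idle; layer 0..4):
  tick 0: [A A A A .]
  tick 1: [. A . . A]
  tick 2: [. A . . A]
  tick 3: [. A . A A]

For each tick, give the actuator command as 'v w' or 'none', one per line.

tick 0:
  [0] escape on; wire := (-3, 3)
  [1] phototaxis on (inhibit); wire := none
  [2] explore_frontier on (suppress); wire := (-2, 2)
  [3] return_home on (suppress); wire := (0, 1)
  [4] dock off; pass (0, 1)
  output (0, 1)
tick 1:
  [0] escape off; wire := none
  [1] phototaxis on (inhibit); wire := none
  [2] explore_frontier off; pass none
  [3] return_home off; pass none
  [4] dock on (suppress); wire := (1, -1)
  output (1, -1)
tick 2:
  [0] escape off; wire := none
  [1] phototaxis on (inhibit); wire := none
  [2] explore_frontier off; pass none
  [3] return_home off; pass none
  [4] dock on (suppress); wire := (1, -1)
  output (1, -1)
tick 3:
  [0] escape off; wire := none
  [1] phototaxis on (inhibit); wire := none
  [2] explore_frontier off; pass none
  [3] return_home on (suppress); wire := (0, 1)
  [4] dock on (suppress); wire := (1, -1)
  output (1, -1)

0 1
1 -1
1 -1
1 -1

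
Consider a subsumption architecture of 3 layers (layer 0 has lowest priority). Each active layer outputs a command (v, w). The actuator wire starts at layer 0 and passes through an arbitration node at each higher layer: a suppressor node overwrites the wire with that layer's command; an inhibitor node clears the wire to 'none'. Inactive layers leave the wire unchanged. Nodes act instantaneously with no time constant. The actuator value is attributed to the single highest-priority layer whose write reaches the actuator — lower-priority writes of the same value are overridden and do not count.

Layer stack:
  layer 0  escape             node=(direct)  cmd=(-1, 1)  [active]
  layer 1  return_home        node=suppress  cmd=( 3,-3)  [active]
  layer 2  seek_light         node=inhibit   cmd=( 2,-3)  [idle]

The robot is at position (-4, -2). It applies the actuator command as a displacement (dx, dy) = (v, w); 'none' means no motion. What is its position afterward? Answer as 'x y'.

layer 0 (escape) active — direct: (-1, 1)
layer 1 (return_home) active — suppresses: (3, -3)
layer 2 (seek_light) idle — unchanged: (3, -3)
→ actuator (3, -3)
position: (-4, -2) + (3, -3) = (-1, -5)

-1 -5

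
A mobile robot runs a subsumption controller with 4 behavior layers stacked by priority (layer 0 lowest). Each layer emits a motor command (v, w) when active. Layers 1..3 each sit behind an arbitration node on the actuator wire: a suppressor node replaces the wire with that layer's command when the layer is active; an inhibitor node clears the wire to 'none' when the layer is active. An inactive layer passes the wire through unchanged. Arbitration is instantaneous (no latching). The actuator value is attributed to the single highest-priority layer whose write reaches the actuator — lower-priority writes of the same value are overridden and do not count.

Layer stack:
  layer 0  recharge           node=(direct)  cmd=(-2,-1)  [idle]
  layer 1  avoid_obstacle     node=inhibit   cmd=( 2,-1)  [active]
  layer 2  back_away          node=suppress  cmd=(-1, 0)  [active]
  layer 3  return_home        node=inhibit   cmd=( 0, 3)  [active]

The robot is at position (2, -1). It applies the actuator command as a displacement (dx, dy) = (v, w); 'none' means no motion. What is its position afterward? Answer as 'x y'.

layer 0 (recharge) idle — none
layer 1 (avoid_obstacle) active — inhibits: none
layer 2 (back_away) active — suppresses: (-1, 0)
layer 3 (return_home) active — inhibits: none
→ actuator none
position: (2, -1) + none = (2, -1)

2 -1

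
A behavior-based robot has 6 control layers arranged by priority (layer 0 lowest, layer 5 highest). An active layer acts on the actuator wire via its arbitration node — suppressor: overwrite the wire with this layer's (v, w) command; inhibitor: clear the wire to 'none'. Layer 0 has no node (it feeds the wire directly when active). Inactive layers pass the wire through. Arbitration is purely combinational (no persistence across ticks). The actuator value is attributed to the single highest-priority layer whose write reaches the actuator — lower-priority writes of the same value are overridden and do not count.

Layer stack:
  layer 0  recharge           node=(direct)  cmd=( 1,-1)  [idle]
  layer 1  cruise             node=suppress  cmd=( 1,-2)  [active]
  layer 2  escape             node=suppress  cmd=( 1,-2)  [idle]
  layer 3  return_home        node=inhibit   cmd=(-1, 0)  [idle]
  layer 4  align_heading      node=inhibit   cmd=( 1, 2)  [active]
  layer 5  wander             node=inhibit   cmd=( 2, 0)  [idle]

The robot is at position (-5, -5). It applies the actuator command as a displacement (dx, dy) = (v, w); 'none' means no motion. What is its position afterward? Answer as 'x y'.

-5 -5

[0] recharge off; wire := none
[1] cruise on (suppress); wire := (1, -2)
[2] escape off; pass (1, -2)
[3] return_home off; pass (1, -2)
[4] align_heading on (inhibit); wire := none
[5] wander off; pass none
output none
position: (-5, -5) + none = (-5, -5)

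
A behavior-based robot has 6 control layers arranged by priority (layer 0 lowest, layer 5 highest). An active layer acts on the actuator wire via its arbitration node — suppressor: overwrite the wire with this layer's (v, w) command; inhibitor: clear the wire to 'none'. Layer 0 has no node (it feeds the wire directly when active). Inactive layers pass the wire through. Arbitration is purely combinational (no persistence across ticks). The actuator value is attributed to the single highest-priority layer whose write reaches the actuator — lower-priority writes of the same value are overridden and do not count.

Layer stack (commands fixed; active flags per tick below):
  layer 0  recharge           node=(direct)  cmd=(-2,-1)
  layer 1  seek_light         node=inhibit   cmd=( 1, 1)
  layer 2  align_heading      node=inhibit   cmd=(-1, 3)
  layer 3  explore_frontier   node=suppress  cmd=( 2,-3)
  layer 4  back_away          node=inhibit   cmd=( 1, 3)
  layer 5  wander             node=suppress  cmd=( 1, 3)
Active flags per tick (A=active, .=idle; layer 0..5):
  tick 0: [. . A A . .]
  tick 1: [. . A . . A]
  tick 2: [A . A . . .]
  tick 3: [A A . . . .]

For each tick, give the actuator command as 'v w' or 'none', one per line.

2 -3
1 3
none
none

tick 0:
  L0 recharge: idle → wire = none
  L1 seek_light: idle → wire stays none
  L2 align_heading: active, inhibitor → wire = none
  L3 explore_frontier: active, suppressor → wire = (2, -3)
  L4 back_away: idle → wire stays (2, -3)
  L5 wander: idle → wire stays (2, -3)
  actuator = (2, -3)
tick 1:
  L0 recharge: idle → wire = none
  L1 seek_light: idle → wire stays none
  L2 align_heading: active, inhibitor → wire = none
  L3 explore_frontier: idle → wire stays none
  L4 back_away: idle → wire stays none
  L5 wander: active, suppressor → wire = (1, 3)
  actuator = (1, 3)
tick 2:
  L0 recharge: active, feeds wire = (-2, -1)
  L1 seek_light: idle → wire stays (-2, -1)
  L2 align_heading: active, inhibitor → wire = none
  L3 explore_frontier: idle → wire stays none
  L4 back_away: idle → wire stays none
  L5 wander: idle → wire stays none
  actuator = none
tick 3:
  L0 recharge: active, feeds wire = (-2, -1)
  L1 seek_light: active, inhibitor → wire = none
  L2 align_heading: idle → wire stays none
  L3 explore_frontier: idle → wire stays none
  L4 back_away: idle → wire stays none
  L5 wander: idle → wire stays none
  actuator = none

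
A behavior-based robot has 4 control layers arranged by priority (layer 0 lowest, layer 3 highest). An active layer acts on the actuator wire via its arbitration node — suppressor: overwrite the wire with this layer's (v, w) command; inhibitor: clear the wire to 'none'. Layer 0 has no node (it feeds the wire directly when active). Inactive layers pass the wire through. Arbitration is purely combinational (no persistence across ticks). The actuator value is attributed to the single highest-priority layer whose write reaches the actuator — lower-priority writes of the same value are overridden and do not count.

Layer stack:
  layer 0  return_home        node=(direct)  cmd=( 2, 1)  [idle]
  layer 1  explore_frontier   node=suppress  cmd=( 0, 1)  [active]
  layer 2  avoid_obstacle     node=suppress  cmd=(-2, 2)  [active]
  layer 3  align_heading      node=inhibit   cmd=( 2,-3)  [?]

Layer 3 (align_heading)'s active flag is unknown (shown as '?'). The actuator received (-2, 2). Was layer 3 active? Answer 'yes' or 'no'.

If layer 3 is active=yes:
  actuator would be none
If layer 3 is active=no:
  actuator would be (-2, 2)
Observed (-2, 2), so layer 3 was idle.

no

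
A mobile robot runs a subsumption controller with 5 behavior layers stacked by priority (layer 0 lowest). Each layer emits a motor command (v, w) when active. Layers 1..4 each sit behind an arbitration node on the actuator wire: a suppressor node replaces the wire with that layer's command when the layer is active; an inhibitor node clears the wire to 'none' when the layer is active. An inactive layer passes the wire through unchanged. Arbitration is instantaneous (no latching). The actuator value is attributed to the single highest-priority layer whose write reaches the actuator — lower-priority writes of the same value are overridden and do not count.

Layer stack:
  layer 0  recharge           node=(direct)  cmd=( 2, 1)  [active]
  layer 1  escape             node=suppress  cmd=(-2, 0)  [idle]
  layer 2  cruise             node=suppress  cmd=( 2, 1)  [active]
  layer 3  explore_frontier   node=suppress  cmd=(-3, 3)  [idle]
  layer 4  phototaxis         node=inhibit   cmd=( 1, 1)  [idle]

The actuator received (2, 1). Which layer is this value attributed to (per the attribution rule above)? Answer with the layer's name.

L0 recharge: active, feeds wire = (2, 1)
L1 escape: idle → wire stays (2, 1)
L2 cruise: active, suppressor → wire = (2, 1)
L3 explore_frontier: idle → wire stays (2, 1)
L4 phototaxis: idle → wire stays (2, 1)
actuator = (2, 1)
last writer: layer 2 = cruise

cruise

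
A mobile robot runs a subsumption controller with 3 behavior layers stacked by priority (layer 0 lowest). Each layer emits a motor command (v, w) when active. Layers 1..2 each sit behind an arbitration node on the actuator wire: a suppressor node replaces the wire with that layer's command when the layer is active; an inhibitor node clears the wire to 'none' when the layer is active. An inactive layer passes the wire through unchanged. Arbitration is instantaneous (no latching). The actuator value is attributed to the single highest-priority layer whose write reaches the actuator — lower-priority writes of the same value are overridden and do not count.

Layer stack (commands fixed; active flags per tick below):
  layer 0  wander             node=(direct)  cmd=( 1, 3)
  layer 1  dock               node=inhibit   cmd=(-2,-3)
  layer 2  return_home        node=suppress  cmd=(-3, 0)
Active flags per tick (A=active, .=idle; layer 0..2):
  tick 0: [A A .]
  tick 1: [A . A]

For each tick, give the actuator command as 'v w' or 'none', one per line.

tick 0:
  L0 wander: active, feeds wire = (1, 3)
  L1 dock: active, inhibitor → wire = none
  L2 return_home: idle → wire stays none
  actuator = none
tick 1:
  L0 wander: active, feeds wire = (1, 3)
  L1 dock: idle → wire stays (1, 3)
  L2 return_home: active, suppressor → wire = (-3, 0)
  actuator = (-3, 0)

none
-3 0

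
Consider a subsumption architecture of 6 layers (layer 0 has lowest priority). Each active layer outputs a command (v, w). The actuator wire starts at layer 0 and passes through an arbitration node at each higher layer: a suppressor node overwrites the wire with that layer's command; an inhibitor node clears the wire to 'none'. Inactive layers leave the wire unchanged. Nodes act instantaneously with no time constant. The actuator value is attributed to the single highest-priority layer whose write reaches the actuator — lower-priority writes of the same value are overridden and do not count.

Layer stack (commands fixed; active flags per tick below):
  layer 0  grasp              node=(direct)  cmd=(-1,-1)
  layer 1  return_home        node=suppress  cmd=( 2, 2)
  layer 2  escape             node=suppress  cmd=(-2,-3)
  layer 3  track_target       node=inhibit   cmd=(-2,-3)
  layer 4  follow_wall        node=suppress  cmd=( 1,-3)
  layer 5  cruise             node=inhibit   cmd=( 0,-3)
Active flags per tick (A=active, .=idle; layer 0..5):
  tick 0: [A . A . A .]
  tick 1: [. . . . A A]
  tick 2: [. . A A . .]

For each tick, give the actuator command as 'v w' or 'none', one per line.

1 -3
none
none

tick 0:
  [0] grasp on; wire := (-1, -1)
  [1] return_home off; pass (-1, -1)
  [2] escape on (suppress); wire := (-2, -3)
  [3] track_target off; pass (-2, -3)
  [4] follow_wall on (suppress); wire := (1, -3)
  [5] cruise off; pass (1, -3)
  output (1, -3)
tick 1:
  [0] grasp off; wire := none
  [1] return_home off; pass none
  [2] escape off; pass none
  [3] track_target off; pass none
  [4] follow_wall on (suppress); wire := (1, -3)
  [5] cruise on (inhibit); wire := none
  output none
tick 2:
  [0] grasp off; wire := none
  [1] return_home off; pass none
  [2] escape on (suppress); wire := (-2, -3)
  [3] track_target on (inhibit); wire := none
  [4] follow_wall off; pass none
  [5] cruise off; pass none
  output none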